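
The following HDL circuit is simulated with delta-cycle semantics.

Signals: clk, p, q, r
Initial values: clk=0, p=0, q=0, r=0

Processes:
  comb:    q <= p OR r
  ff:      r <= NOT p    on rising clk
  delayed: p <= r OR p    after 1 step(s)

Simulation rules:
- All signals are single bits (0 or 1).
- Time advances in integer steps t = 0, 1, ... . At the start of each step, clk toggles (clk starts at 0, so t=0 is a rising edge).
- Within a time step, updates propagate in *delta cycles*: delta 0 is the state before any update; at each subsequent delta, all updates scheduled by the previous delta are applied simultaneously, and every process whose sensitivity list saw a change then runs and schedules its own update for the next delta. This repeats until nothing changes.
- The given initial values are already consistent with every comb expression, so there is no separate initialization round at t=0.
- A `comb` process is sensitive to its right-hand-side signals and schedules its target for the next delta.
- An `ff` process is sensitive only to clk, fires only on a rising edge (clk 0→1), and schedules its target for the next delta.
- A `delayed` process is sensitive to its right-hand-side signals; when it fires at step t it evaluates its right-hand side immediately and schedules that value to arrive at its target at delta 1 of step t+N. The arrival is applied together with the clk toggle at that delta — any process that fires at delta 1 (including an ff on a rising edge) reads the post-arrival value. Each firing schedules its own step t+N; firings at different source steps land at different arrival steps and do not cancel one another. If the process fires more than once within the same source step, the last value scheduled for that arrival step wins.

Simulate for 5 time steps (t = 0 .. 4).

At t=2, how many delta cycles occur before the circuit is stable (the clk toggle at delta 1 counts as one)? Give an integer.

2

t=0 Δ0: clk=0 r=0 p=0 q=0
  Δ1: clk:0→1
  Δ2: r:0→1
  Δ3: q:0→1
  (3Δ to stable)
t=1 Δ0: clk=1 r=1 p=0 q=1
  Δ1: clk:1→0, p:0→1
  (1Δ to stable)
t=2 Δ0: clk=0 r=1 p=1 q=1
  Δ1: clk:0→1
  Δ2: r:1→0
  (2Δ to stable)
t=3 Δ0: clk=1 r=0 p=1 q=1
  Δ1: clk:1→0
  (1Δ to stable)
t=4 Δ0: clk=0 r=0 p=1 q=1
  Δ1: clk:0→1
  (1Δ to stable)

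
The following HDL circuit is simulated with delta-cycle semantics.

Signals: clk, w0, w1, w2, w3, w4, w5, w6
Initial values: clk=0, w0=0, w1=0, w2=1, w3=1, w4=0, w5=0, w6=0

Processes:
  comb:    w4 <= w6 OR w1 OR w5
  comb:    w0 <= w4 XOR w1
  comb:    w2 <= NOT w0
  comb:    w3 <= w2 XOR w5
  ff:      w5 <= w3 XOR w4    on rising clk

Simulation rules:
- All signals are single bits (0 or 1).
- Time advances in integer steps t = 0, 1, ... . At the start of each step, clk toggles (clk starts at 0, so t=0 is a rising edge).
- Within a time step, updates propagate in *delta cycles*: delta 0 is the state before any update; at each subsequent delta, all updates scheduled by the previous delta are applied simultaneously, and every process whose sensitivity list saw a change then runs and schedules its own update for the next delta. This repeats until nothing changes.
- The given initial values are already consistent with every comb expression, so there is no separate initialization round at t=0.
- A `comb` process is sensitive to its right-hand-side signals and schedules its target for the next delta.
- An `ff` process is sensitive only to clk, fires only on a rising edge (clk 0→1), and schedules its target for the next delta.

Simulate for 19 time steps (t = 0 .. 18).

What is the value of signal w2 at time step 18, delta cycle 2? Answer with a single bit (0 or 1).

t=0 Δ0: w4=0 clk=0 w0=0 w5=0 w2=1 w3=1 w1=0 w6=0
  Δ1: clk:0→1
  Δ2: w5:0→1
  Δ3: w4:0→1, w3:1→0
  Δ4: w0:0→1
  Δ5: w2:1→0
  Δ6: w3:0→1
  (6Δ to stable)
t=1 Δ0: w4=1 clk=1 w0=1 w5=1 w2=0 w3=1 w1=0 w6=0
  Δ1: clk:1→0
  (1Δ to stable)
t=2 Δ0: w4=1 clk=0 w0=1 w5=1 w2=0 w3=1 w1=0 w6=0
  Δ1: clk:0→1
  Δ2: w5:1→0
  Δ3: w4:1→0, w3:1→0
  Δ4: w0:1→0
  Δ5: w2:0→1
  Δ6: w3:0→1
  (6Δ to stable)
t=3 Δ0: w4=0 clk=1 w0=0 w5=0 w2=1 w3=1 w1=0 w6=0
  Δ1: clk:1→0
  (1Δ to stable)
t=4 Δ0: w4=0 clk=0 w0=0 w5=0 w2=1 w3=1 w1=0 w6=0
  Δ1: clk:0→1
  Δ2: w5:0→1
  Δ3: w4:0→1, w3:1→0
  Δ4: w0:0→1
  Δ5: w2:1→0
  Δ6: w3:0→1
  (6Δ to stable)
t=5 Δ0: w4=1 clk=1 w0=1 w5=1 w2=0 w3=1 w1=0 w6=0
  Δ1: clk:1→0
  (1Δ to stable)
t=6 Δ0: w4=1 clk=0 w0=1 w5=1 w2=0 w3=1 w1=0 w6=0
  Δ1: clk:0→1
  Δ2: w5:1→0
  Δ3: w4:1→0, w3:1→0
  Δ4: w0:1→0
  Δ5: w2:0→1
  Δ6: w3:0→1
  (6Δ to stable)
t=7 Δ0: w4=0 clk=1 w0=0 w5=0 w2=1 w3=1 w1=0 w6=0
  Δ1: clk:1→0
  (1Δ to stable)
t=8 Δ0: w4=0 clk=0 w0=0 w5=0 w2=1 w3=1 w1=0 w6=0
  Δ1: clk:0→1
  Δ2: w5:0→1
  Δ3: w4:0→1, w3:1→0
  Δ4: w0:0→1
  Δ5: w2:1→0
  Δ6: w3:0→1
  (6Δ to stable)
t=9 Δ0: w4=1 clk=1 w0=1 w5=1 w2=0 w3=1 w1=0 w6=0
  Δ1: clk:1→0
  (1Δ to stable)
t=10 Δ0: w4=1 clk=0 w0=1 w5=1 w2=0 w3=1 w1=0 w6=0
  Δ1: clk:0→1
  Δ2: w5:1→0
  Δ3: w4:1→0, w3:1→0
  Δ4: w0:1→0
  Δ5: w2:0→1
  Δ6: w3:0→1
  (6Δ to stable)
t=11 Δ0: w4=0 clk=1 w0=0 w5=0 w2=1 w3=1 w1=0 w6=0
  Δ1: clk:1→0
  (1Δ to stable)
t=12 Δ0: w4=0 clk=0 w0=0 w5=0 w2=1 w3=1 w1=0 w6=0
  Δ1: clk:0→1
  Δ2: w5:0→1
  Δ3: w4:0→1, w3:1→0
  Δ4: w0:0→1
  Δ5: w2:1→0
  Δ6: w3:0→1
  (6Δ to stable)
t=13 Δ0: w4=1 clk=1 w0=1 w5=1 w2=0 w3=1 w1=0 w6=0
  Δ1: clk:1→0
  (1Δ to stable)
t=14 Δ0: w4=1 clk=0 w0=1 w5=1 w2=0 w3=1 w1=0 w6=0
  Δ1: clk:0→1
  Δ2: w5:1→0
  Δ3: w4:1→0, w3:1→0
  Δ4: w0:1→0
  Δ5: w2:0→1
  Δ6: w3:0→1
  (6Δ to stable)
t=15 Δ0: w4=0 clk=1 w0=0 w5=0 w2=1 w3=1 w1=0 w6=0
  Δ1: clk:1→0
  (1Δ to stable)
t=16 Δ0: w4=0 clk=0 w0=0 w5=0 w2=1 w3=1 w1=0 w6=0
  Δ1: clk:0→1
  Δ2: w5:0→1
  Δ3: w4:0→1, w3:1→0
  Δ4: w0:0→1
  Δ5: w2:1→0
  Δ6: w3:0→1
  (6Δ to stable)
t=17 Δ0: w4=1 clk=1 w0=1 w5=1 w2=0 w3=1 w1=0 w6=0
  Δ1: clk:1→0
  (1Δ to stable)
t=18 Δ0: w4=1 clk=0 w0=1 w5=1 w2=0 w3=1 w1=0 w6=0
  Δ1: clk:0→1
  Δ2: w5:1→0
  Δ3: w4:1→0, w3:1→0
  Δ4: w0:1→0
  Δ5: w2:0→1
  Δ6: w3:0→1
  (6Δ to stable)

0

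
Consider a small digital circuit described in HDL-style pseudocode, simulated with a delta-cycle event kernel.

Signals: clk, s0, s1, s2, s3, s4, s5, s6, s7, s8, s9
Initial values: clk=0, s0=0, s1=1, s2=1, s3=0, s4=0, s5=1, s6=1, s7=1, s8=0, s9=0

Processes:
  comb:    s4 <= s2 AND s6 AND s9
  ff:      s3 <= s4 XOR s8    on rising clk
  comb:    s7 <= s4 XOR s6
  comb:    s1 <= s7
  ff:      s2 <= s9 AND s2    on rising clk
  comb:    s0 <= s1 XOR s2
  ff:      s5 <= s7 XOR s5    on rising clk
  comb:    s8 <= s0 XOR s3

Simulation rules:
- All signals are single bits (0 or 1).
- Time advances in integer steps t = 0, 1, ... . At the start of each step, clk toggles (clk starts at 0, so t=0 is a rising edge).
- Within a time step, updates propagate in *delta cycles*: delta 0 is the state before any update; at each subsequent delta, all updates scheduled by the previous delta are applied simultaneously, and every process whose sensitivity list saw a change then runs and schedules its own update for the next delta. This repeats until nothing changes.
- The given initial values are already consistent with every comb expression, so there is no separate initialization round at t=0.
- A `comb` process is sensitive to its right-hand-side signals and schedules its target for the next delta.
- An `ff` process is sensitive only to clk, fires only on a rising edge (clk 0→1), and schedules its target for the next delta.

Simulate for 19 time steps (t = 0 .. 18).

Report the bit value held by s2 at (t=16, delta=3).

t0.Δ0 s2=1 s4=0 clk=0 s3=0 s9=0 s5=1 s1=1 s6=1 s0=0 s8=0 s7=1
t0.Δ1 s2=1 s4=0 clk=1 s3=0 s9=0 s5=1 s1=1 s6=1 s0=0 s8=0 s7=1
t0.Δ2 s2=0 s4=0 clk=1 s3=0 s9=0 s5=0 s1=1 s6=1 s0=0 s8=0 s7=1
t0.Δ3 s2=0 s4=0 clk=1 s3=0 s9=0 s5=0 s1=1 s6=1 s0=1 s8=0 s7=1
t0.Δ4 s2=0 s4=0 clk=1 s3=0 s9=0 s5=0 s1=1 s6=1 s0=1 s8=1 s7=1
t1.Δ0 s2=0 s4=0 clk=1 s3=0 s9=0 s5=0 s1=1 s6=1 s0=1 s8=1 s7=1
t1.Δ1 s2=0 s4=0 clk=0 s3=0 s9=0 s5=0 s1=1 s6=1 s0=1 s8=1 s7=1
t2.Δ0 s2=0 s4=0 clk=0 s3=0 s9=0 s5=0 s1=1 s6=1 s0=1 s8=1 s7=1
t2.Δ1 s2=0 s4=0 clk=1 s3=0 s9=0 s5=0 s1=1 s6=1 s0=1 s8=1 s7=1
t2.Δ2 s2=0 s4=0 clk=1 s3=1 s9=0 s5=1 s1=1 s6=1 s0=1 s8=1 s7=1
t2.Δ3 s2=0 s4=0 clk=1 s3=1 s9=0 s5=1 s1=1 s6=1 s0=1 s8=0 s7=1
t3.Δ0 s2=0 s4=0 clk=1 s3=1 s9=0 s5=1 s1=1 s6=1 s0=1 s8=0 s7=1
t3.Δ1 s2=0 s4=0 clk=0 s3=1 s9=0 s5=1 s1=1 s6=1 s0=1 s8=0 s7=1
t4.Δ0 s2=0 s4=0 clk=0 s3=1 s9=0 s5=1 s1=1 s6=1 s0=1 s8=0 s7=1
t4.Δ1 s2=0 s4=0 clk=1 s3=1 s9=0 s5=1 s1=1 s6=1 s0=1 s8=0 s7=1
t4.Δ2 s2=0 s4=0 clk=1 s3=0 s9=0 s5=0 s1=1 s6=1 s0=1 s8=0 s7=1
t4.Δ3 s2=0 s4=0 clk=1 s3=0 s9=0 s5=0 s1=1 s6=1 s0=1 s8=1 s7=1
t5.Δ0 s2=0 s4=0 clk=1 s3=0 s9=0 s5=0 s1=1 s6=1 s0=1 s8=1 s7=1
t5.Δ1 s2=0 s4=0 clk=0 s3=0 s9=0 s5=0 s1=1 s6=1 s0=1 s8=1 s7=1
t6.Δ0 s2=0 s4=0 clk=0 s3=0 s9=0 s5=0 s1=1 s6=1 s0=1 s8=1 s7=1
t6.Δ1 s2=0 s4=0 clk=1 s3=0 s9=0 s5=0 s1=1 s6=1 s0=1 s8=1 s7=1
t6.Δ2 s2=0 s4=0 clk=1 s3=1 s9=0 s5=1 s1=1 s6=1 s0=1 s8=1 s7=1
t6.Δ3 s2=0 s4=0 clk=1 s3=1 s9=0 s5=1 s1=1 s6=1 s0=1 s8=0 s7=1
t7.Δ0 s2=0 s4=0 clk=1 s3=1 s9=0 s5=1 s1=1 s6=1 s0=1 s8=0 s7=1
t7.Δ1 s2=0 s4=0 clk=0 s3=1 s9=0 s5=1 s1=1 s6=1 s0=1 s8=0 s7=1
t8.Δ0 s2=0 s4=0 clk=0 s3=1 s9=0 s5=1 s1=1 s6=1 s0=1 s8=0 s7=1
t8.Δ1 s2=0 s4=0 clk=1 s3=1 s9=0 s5=1 s1=1 s6=1 s0=1 s8=0 s7=1
t8.Δ2 s2=0 s4=0 clk=1 s3=0 s9=0 s5=0 s1=1 s6=1 s0=1 s8=0 s7=1
t8.Δ3 s2=0 s4=0 clk=1 s3=0 s9=0 s5=0 s1=1 s6=1 s0=1 s8=1 s7=1
t9.Δ0 s2=0 s4=0 clk=1 s3=0 s9=0 s5=0 s1=1 s6=1 s0=1 s8=1 s7=1
t9.Δ1 s2=0 s4=0 clk=0 s3=0 s9=0 s5=0 s1=1 s6=1 s0=1 s8=1 s7=1
t10.Δ0 s2=0 s4=0 clk=0 s3=0 s9=0 s5=0 s1=1 s6=1 s0=1 s8=1 s7=1
t10.Δ1 s2=0 s4=0 clk=1 s3=0 s9=0 s5=0 s1=1 s6=1 s0=1 s8=1 s7=1
t10.Δ2 s2=0 s4=0 clk=1 s3=1 s9=0 s5=1 s1=1 s6=1 s0=1 s8=1 s7=1
t10.Δ3 s2=0 s4=0 clk=1 s3=1 s9=0 s5=1 s1=1 s6=1 s0=1 s8=0 s7=1
t11.Δ0 s2=0 s4=0 clk=1 s3=1 s9=0 s5=1 s1=1 s6=1 s0=1 s8=0 s7=1
t11.Δ1 s2=0 s4=0 clk=0 s3=1 s9=0 s5=1 s1=1 s6=1 s0=1 s8=0 s7=1
t12.Δ0 s2=0 s4=0 clk=0 s3=1 s9=0 s5=1 s1=1 s6=1 s0=1 s8=0 s7=1
t12.Δ1 s2=0 s4=0 clk=1 s3=1 s9=0 s5=1 s1=1 s6=1 s0=1 s8=0 s7=1
t12.Δ2 s2=0 s4=0 clk=1 s3=0 s9=0 s5=0 s1=1 s6=1 s0=1 s8=0 s7=1
t12.Δ3 s2=0 s4=0 clk=1 s3=0 s9=0 s5=0 s1=1 s6=1 s0=1 s8=1 s7=1
t13.Δ0 s2=0 s4=0 clk=1 s3=0 s9=0 s5=0 s1=1 s6=1 s0=1 s8=1 s7=1
t13.Δ1 s2=0 s4=0 clk=0 s3=0 s9=0 s5=0 s1=1 s6=1 s0=1 s8=1 s7=1
t14.Δ0 s2=0 s4=0 clk=0 s3=0 s9=0 s5=0 s1=1 s6=1 s0=1 s8=1 s7=1
t14.Δ1 s2=0 s4=0 clk=1 s3=0 s9=0 s5=0 s1=1 s6=1 s0=1 s8=1 s7=1
t14.Δ2 s2=0 s4=0 clk=1 s3=1 s9=0 s5=1 s1=1 s6=1 s0=1 s8=1 s7=1
t14.Δ3 s2=0 s4=0 clk=1 s3=1 s9=0 s5=1 s1=1 s6=1 s0=1 s8=0 s7=1
t15.Δ0 s2=0 s4=0 clk=1 s3=1 s9=0 s5=1 s1=1 s6=1 s0=1 s8=0 s7=1
t15.Δ1 s2=0 s4=0 clk=0 s3=1 s9=0 s5=1 s1=1 s6=1 s0=1 s8=0 s7=1
t16.Δ0 s2=0 s4=0 clk=0 s3=1 s9=0 s5=1 s1=1 s6=1 s0=1 s8=0 s7=1
t16.Δ1 s2=0 s4=0 clk=1 s3=1 s9=0 s5=1 s1=1 s6=1 s0=1 s8=0 s7=1
t16.Δ2 s2=0 s4=0 clk=1 s3=0 s9=0 s5=0 s1=1 s6=1 s0=1 s8=0 s7=1
t16.Δ3 s2=0 s4=0 clk=1 s3=0 s9=0 s5=0 s1=1 s6=1 s0=1 s8=1 s7=1
t17.Δ0 s2=0 s4=0 clk=1 s3=0 s9=0 s5=0 s1=1 s6=1 s0=1 s8=1 s7=1
t17.Δ1 s2=0 s4=0 clk=0 s3=0 s9=0 s5=0 s1=1 s6=1 s0=1 s8=1 s7=1
t18.Δ0 s2=0 s4=0 clk=0 s3=0 s9=0 s5=0 s1=1 s6=1 s0=1 s8=1 s7=1
t18.Δ1 s2=0 s4=0 clk=1 s3=0 s9=0 s5=0 s1=1 s6=1 s0=1 s8=1 s7=1
t18.Δ2 s2=0 s4=0 clk=1 s3=1 s9=0 s5=1 s1=1 s6=1 s0=1 s8=1 s7=1
t18.Δ3 s2=0 s4=0 clk=1 s3=1 s9=0 s5=1 s1=1 s6=1 s0=1 s8=0 s7=1

0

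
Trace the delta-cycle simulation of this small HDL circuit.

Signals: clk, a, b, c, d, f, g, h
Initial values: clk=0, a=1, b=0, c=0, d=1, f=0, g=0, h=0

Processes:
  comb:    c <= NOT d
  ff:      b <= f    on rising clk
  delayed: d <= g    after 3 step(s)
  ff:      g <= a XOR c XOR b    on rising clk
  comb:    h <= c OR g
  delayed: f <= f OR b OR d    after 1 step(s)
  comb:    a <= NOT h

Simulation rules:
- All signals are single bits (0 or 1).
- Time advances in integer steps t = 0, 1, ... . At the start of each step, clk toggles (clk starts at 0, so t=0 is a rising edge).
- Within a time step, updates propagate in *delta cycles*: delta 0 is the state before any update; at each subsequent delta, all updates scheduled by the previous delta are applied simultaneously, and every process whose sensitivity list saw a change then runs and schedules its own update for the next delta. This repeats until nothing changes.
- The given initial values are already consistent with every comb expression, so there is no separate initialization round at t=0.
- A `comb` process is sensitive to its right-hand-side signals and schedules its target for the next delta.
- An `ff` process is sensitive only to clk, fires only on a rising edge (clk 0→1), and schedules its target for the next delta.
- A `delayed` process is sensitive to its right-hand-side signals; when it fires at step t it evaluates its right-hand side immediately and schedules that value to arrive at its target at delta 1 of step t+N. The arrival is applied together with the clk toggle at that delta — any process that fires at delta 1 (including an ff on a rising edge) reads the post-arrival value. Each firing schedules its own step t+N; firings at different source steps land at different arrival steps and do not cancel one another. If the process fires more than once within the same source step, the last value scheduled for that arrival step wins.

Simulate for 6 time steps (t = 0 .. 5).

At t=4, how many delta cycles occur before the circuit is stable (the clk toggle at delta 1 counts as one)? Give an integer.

4

[bits: c,f,b,g,a,clk,h,d]
t=0: Δ0=00001001 Δ1=00001101 Δ2=00011101 Δ3=00011111 Δ4=00010111 | 4Δ
t=1: Δ0=00010111 Δ1=00010011 | 1Δ
t=2: Δ0=00010011 Δ1=00010111 Δ2=00000111 Δ3=00000101 Δ4=00001101 | 4Δ
t=3: Δ0=00001101 Δ1=00001001 | 1Δ
t=4: Δ0=00001001 Δ1=00001101 Δ2=00011101 Δ3=00011111 Δ4=00010111 | 4Δ
t=5: Δ0=00010111 Δ1=00010010 Δ2=10010010 | 2Δ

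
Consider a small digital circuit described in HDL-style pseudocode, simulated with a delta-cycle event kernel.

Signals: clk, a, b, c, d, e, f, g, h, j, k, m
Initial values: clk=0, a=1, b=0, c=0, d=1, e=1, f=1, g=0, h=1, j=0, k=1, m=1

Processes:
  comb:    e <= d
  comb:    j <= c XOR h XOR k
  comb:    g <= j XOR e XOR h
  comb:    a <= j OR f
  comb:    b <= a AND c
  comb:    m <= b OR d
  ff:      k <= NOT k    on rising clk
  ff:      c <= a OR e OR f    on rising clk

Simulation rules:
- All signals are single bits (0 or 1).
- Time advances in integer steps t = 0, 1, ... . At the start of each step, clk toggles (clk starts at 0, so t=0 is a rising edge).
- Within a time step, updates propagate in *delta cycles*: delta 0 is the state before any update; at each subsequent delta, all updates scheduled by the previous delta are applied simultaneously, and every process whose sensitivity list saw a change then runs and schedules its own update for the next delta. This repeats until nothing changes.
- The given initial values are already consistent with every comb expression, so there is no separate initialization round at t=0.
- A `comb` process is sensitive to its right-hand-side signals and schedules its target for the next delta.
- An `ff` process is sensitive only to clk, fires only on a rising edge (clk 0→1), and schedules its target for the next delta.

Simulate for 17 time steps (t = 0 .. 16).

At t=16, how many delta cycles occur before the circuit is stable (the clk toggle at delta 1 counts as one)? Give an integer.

4

[bits: h,m,e,f,clk,j,k,c,b,d,a,g]
t=0: Δ0=111100100110 Δ1=111110100110 Δ2=111110010110 Δ3=111110011110 | 3Δ
t=1: Δ0=111110011110 Δ1=111100011110 | 1Δ
t=2: Δ0=111100011110 Δ1=111110011110 Δ2=111110111110 Δ3=111111111110 Δ4=111111111111 | 4Δ
t=3: Δ0=111111111111 Δ1=111101111111 | 1Δ
t=4: Δ0=111101111111 Δ1=111111111111 Δ2=111111011111 Δ3=111110011111 Δ4=111110011110 | 4Δ
t=5: Δ0=111110011110 Δ1=111100011110 | 1Δ
t=6: Δ0=111100011110 Δ1=111110011110 Δ2=111110111110 Δ3=111111111110 Δ4=111111111111 | 4Δ
t=7: Δ0=111111111111 Δ1=111101111111 | 1Δ
t=8: Δ0=111101111111 Δ1=111111111111 Δ2=111111011111 Δ3=111110011111 Δ4=111110011110 | 4Δ
t=9: Δ0=111110011110 Δ1=111100011110 | 1Δ
t=10: Δ0=111100011110 Δ1=111110011110 Δ2=111110111110 Δ3=111111111110 Δ4=111111111111 | 4Δ
t=11: Δ0=111111111111 Δ1=111101111111 | 1Δ
t=12: Δ0=111101111111 Δ1=111111111111 Δ2=111111011111 Δ3=111110011111 Δ4=111110011110 | 4Δ
t=13: Δ0=111110011110 Δ1=111100011110 | 1Δ
t=14: Δ0=111100011110 Δ1=111110011110 Δ2=111110111110 Δ3=111111111110 Δ4=111111111111 | 4Δ
t=15: Δ0=111111111111 Δ1=111101111111 | 1Δ
t=16: Δ0=111101111111 Δ1=111111111111 Δ2=111111011111 Δ3=111110011111 Δ4=111110011110 | 4Δ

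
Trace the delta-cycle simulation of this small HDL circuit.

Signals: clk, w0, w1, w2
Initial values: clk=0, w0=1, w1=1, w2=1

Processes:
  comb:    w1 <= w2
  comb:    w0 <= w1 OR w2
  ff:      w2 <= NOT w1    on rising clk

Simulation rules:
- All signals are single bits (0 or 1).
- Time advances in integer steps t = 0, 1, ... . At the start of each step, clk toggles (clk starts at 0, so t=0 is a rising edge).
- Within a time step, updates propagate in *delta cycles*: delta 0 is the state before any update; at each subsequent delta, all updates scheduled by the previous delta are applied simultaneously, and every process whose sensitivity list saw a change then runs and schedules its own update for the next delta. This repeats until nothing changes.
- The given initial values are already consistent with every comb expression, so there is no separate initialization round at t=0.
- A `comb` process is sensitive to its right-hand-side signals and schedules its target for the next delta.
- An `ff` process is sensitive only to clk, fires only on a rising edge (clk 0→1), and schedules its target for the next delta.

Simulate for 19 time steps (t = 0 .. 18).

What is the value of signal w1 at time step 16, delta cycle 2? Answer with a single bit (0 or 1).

t0.Δ0 clk=0 w1=1 w2=1 w0=1
t0.Δ1 clk=1 w1=1 w2=1 w0=1
t0.Δ2 clk=1 w1=1 w2=0 w0=1
t0.Δ3 clk=1 w1=0 w2=0 w0=1
t0.Δ4 clk=1 w1=0 w2=0 w0=0
t1.Δ0 clk=1 w1=0 w2=0 w0=0
t1.Δ1 clk=0 w1=0 w2=0 w0=0
t2.Δ0 clk=0 w1=0 w2=0 w0=0
t2.Δ1 clk=1 w1=0 w2=0 w0=0
t2.Δ2 clk=1 w1=0 w2=1 w0=0
t2.Δ3 clk=1 w1=1 w2=1 w0=1
t3.Δ0 clk=1 w1=1 w2=1 w0=1
t3.Δ1 clk=0 w1=1 w2=1 w0=1
t4.Δ0 clk=0 w1=1 w2=1 w0=1
t4.Δ1 clk=1 w1=1 w2=1 w0=1
t4.Δ2 clk=1 w1=1 w2=0 w0=1
t4.Δ3 clk=1 w1=0 w2=0 w0=1
t4.Δ4 clk=1 w1=0 w2=0 w0=0
t5.Δ0 clk=1 w1=0 w2=0 w0=0
t5.Δ1 clk=0 w1=0 w2=0 w0=0
t6.Δ0 clk=0 w1=0 w2=0 w0=0
t6.Δ1 clk=1 w1=0 w2=0 w0=0
t6.Δ2 clk=1 w1=0 w2=1 w0=0
t6.Δ3 clk=1 w1=1 w2=1 w0=1
t7.Δ0 clk=1 w1=1 w2=1 w0=1
t7.Δ1 clk=0 w1=1 w2=1 w0=1
t8.Δ0 clk=0 w1=1 w2=1 w0=1
t8.Δ1 clk=1 w1=1 w2=1 w0=1
t8.Δ2 clk=1 w1=1 w2=0 w0=1
t8.Δ3 clk=1 w1=0 w2=0 w0=1
t8.Δ4 clk=1 w1=0 w2=0 w0=0
t9.Δ0 clk=1 w1=0 w2=0 w0=0
t9.Δ1 clk=0 w1=0 w2=0 w0=0
t10.Δ0 clk=0 w1=0 w2=0 w0=0
t10.Δ1 clk=1 w1=0 w2=0 w0=0
t10.Δ2 clk=1 w1=0 w2=1 w0=0
t10.Δ3 clk=1 w1=1 w2=1 w0=1
t11.Δ0 clk=1 w1=1 w2=1 w0=1
t11.Δ1 clk=0 w1=1 w2=1 w0=1
t12.Δ0 clk=0 w1=1 w2=1 w0=1
t12.Δ1 clk=1 w1=1 w2=1 w0=1
t12.Δ2 clk=1 w1=1 w2=0 w0=1
t12.Δ3 clk=1 w1=0 w2=0 w0=1
t12.Δ4 clk=1 w1=0 w2=0 w0=0
t13.Δ0 clk=1 w1=0 w2=0 w0=0
t13.Δ1 clk=0 w1=0 w2=0 w0=0
t14.Δ0 clk=0 w1=0 w2=0 w0=0
t14.Δ1 clk=1 w1=0 w2=0 w0=0
t14.Δ2 clk=1 w1=0 w2=1 w0=0
t14.Δ3 clk=1 w1=1 w2=1 w0=1
t15.Δ0 clk=1 w1=1 w2=1 w0=1
t15.Δ1 clk=0 w1=1 w2=1 w0=1
t16.Δ0 clk=0 w1=1 w2=1 w0=1
t16.Δ1 clk=1 w1=1 w2=1 w0=1
t16.Δ2 clk=1 w1=1 w2=0 w0=1
t16.Δ3 clk=1 w1=0 w2=0 w0=1
t16.Δ4 clk=1 w1=0 w2=0 w0=0
t17.Δ0 clk=1 w1=0 w2=0 w0=0
t17.Δ1 clk=0 w1=0 w2=0 w0=0
t18.Δ0 clk=0 w1=0 w2=0 w0=0
t18.Δ1 clk=1 w1=0 w2=0 w0=0
t18.Δ2 clk=1 w1=0 w2=1 w0=0
t18.Δ3 clk=1 w1=1 w2=1 w0=1

1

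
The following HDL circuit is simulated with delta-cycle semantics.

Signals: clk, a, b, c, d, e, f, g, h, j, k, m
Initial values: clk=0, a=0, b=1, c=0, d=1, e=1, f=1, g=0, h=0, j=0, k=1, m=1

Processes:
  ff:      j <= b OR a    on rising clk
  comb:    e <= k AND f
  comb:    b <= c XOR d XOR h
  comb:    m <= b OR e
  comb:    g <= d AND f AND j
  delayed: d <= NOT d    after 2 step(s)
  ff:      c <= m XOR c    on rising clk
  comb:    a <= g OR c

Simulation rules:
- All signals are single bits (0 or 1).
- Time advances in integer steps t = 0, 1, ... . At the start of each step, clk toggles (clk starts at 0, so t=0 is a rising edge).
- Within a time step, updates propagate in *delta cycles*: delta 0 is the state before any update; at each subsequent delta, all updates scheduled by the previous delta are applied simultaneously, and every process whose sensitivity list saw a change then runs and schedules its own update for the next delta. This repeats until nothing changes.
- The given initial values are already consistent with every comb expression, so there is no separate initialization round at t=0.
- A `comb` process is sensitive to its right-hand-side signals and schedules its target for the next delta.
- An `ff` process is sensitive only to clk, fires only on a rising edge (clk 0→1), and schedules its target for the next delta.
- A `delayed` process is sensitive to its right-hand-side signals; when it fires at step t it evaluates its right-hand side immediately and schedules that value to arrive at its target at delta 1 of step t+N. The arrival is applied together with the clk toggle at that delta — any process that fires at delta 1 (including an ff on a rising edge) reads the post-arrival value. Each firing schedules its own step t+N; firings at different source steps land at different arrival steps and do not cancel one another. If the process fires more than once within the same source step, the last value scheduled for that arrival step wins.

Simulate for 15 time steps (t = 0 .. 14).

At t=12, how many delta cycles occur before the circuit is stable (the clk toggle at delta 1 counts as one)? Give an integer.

t0.Δ0 clk=0 j=0 h=0 b=1 k=1 e=1 g=0 d=1 f=1 c=0 m=1 a=0
t0.Δ1 clk=1 j=0 h=0 b=1 k=1 e=1 g=0 d=1 f=1 c=0 m=1 a=0
t0.Δ2 clk=1 j=1 h=0 b=1 k=1 e=1 g=0 d=1 f=1 c=1 m=1 a=0
t0.Δ3 clk=1 j=1 h=0 b=0 k=1 e=1 g=1 d=1 f=1 c=1 m=1 a=1
t1.Δ0 clk=1 j=1 h=0 b=0 k=1 e=1 g=1 d=1 f=1 c=1 m=1 a=1
t1.Δ1 clk=0 j=1 h=0 b=0 k=1 e=1 g=1 d=1 f=1 c=1 m=1 a=1
t2.Δ0 clk=0 j=1 h=0 b=0 k=1 e=1 g=1 d=1 f=1 c=1 m=1 a=1
t2.Δ1 clk=1 j=1 h=0 b=0 k=1 e=1 g=1 d=1 f=1 c=1 m=1 a=1
t2.Δ2 clk=1 j=1 h=0 b=0 k=1 e=1 g=1 d=1 f=1 c=0 m=1 a=1
t2.Δ3 clk=1 j=1 h=0 b=1 k=1 e=1 g=1 d=1 f=1 c=0 m=1 a=1
t3.Δ0 clk=1 j=1 h=0 b=1 k=1 e=1 g=1 d=1 f=1 c=0 m=1 a=1
t3.Δ1 clk=0 j=1 h=0 b=1 k=1 e=1 g=1 d=1 f=1 c=0 m=1 a=1
t4.Δ0 clk=0 j=1 h=0 b=1 k=1 e=1 g=1 d=1 f=1 c=0 m=1 a=1
t4.Δ1 clk=1 j=1 h=0 b=1 k=1 e=1 g=1 d=1 f=1 c=0 m=1 a=1
t4.Δ2 clk=1 j=1 h=0 b=1 k=1 e=1 g=1 d=1 f=1 c=1 m=1 a=1
t4.Δ3 clk=1 j=1 h=0 b=0 k=1 e=1 g=1 d=1 f=1 c=1 m=1 a=1
t5.Δ0 clk=1 j=1 h=0 b=0 k=1 e=1 g=1 d=1 f=1 c=1 m=1 a=1
t5.Δ1 clk=0 j=1 h=0 b=0 k=1 e=1 g=1 d=1 f=1 c=1 m=1 a=1
t6.Δ0 clk=0 j=1 h=0 b=0 k=1 e=1 g=1 d=1 f=1 c=1 m=1 a=1
t6.Δ1 clk=1 j=1 h=0 b=0 k=1 e=1 g=1 d=1 f=1 c=1 m=1 a=1
t6.Δ2 clk=1 j=1 h=0 b=0 k=1 e=1 g=1 d=1 f=1 c=0 m=1 a=1
t6.Δ3 clk=1 j=1 h=0 b=1 k=1 e=1 g=1 d=1 f=1 c=0 m=1 a=1
t7.Δ0 clk=1 j=1 h=0 b=1 k=1 e=1 g=1 d=1 f=1 c=0 m=1 a=1
t7.Δ1 clk=0 j=1 h=0 b=1 k=1 e=1 g=1 d=1 f=1 c=0 m=1 a=1
t8.Δ0 clk=0 j=1 h=0 b=1 k=1 e=1 g=1 d=1 f=1 c=0 m=1 a=1
t8.Δ1 clk=1 j=1 h=0 b=1 k=1 e=1 g=1 d=1 f=1 c=0 m=1 a=1
t8.Δ2 clk=1 j=1 h=0 b=1 k=1 e=1 g=1 d=1 f=1 c=1 m=1 a=1
t8.Δ3 clk=1 j=1 h=0 b=0 k=1 e=1 g=1 d=1 f=1 c=1 m=1 a=1
t9.Δ0 clk=1 j=1 h=0 b=0 k=1 e=1 g=1 d=1 f=1 c=1 m=1 a=1
t9.Δ1 clk=0 j=1 h=0 b=0 k=1 e=1 g=1 d=1 f=1 c=1 m=1 a=1
t10.Δ0 clk=0 j=1 h=0 b=0 k=1 e=1 g=1 d=1 f=1 c=1 m=1 a=1
t10.Δ1 clk=1 j=1 h=0 b=0 k=1 e=1 g=1 d=1 f=1 c=1 m=1 a=1
t10.Δ2 clk=1 j=1 h=0 b=0 k=1 e=1 g=1 d=1 f=1 c=0 m=1 a=1
t10.Δ3 clk=1 j=1 h=0 b=1 k=1 e=1 g=1 d=1 f=1 c=0 m=1 a=1
t11.Δ0 clk=1 j=1 h=0 b=1 k=1 e=1 g=1 d=1 f=1 c=0 m=1 a=1
t11.Δ1 clk=0 j=1 h=0 b=1 k=1 e=1 g=1 d=1 f=1 c=0 m=1 a=1
t12.Δ0 clk=0 j=1 h=0 b=1 k=1 e=1 g=1 d=1 f=1 c=0 m=1 a=1
t12.Δ1 clk=1 j=1 h=0 b=1 k=1 e=1 g=1 d=1 f=1 c=0 m=1 a=1
t12.Δ2 clk=1 j=1 h=0 b=1 k=1 e=1 g=1 d=1 f=1 c=1 m=1 a=1
t12.Δ3 clk=1 j=1 h=0 b=0 k=1 e=1 g=1 d=1 f=1 c=1 m=1 a=1
t13.Δ0 clk=1 j=1 h=0 b=0 k=1 e=1 g=1 d=1 f=1 c=1 m=1 a=1
t13.Δ1 clk=0 j=1 h=0 b=0 k=1 e=1 g=1 d=1 f=1 c=1 m=1 a=1
t14.Δ0 clk=0 j=1 h=0 b=0 k=1 e=1 g=1 d=1 f=1 c=1 m=1 a=1
t14.Δ1 clk=1 j=1 h=0 b=0 k=1 e=1 g=1 d=1 f=1 c=1 m=1 a=1
t14.Δ2 clk=1 j=1 h=0 b=0 k=1 e=1 g=1 d=1 f=1 c=0 m=1 a=1
t14.Δ3 clk=1 j=1 h=0 b=1 k=1 e=1 g=1 d=1 f=1 c=0 m=1 a=1

3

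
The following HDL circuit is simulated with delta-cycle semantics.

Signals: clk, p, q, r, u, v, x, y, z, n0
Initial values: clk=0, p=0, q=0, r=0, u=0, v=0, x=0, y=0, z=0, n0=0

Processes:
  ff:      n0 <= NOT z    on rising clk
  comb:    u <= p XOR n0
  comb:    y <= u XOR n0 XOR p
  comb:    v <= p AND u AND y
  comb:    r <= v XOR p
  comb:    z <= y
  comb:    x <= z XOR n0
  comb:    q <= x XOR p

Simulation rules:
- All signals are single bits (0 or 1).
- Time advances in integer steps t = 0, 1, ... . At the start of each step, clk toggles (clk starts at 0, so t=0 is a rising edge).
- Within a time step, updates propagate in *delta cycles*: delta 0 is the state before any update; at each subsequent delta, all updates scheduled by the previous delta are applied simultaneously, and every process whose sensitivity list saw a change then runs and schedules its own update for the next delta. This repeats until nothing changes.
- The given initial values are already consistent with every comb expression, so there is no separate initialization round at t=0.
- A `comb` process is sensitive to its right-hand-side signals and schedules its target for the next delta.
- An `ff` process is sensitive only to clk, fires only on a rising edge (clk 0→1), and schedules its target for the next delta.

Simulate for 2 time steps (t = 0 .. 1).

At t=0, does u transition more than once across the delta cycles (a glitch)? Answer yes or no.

t0.Δ0 y=0 v=0 u=0 r=0 n0=0 z=0 q=0 clk=0 x=0 p=0
t0.Δ1 y=0 v=0 u=0 r=0 n0=0 z=0 q=0 clk=1 x=0 p=0
t0.Δ2 y=0 v=0 u=0 r=0 n0=1 z=0 q=0 clk=1 x=0 p=0
t0.Δ3 y=1 v=0 u=1 r=0 n0=1 z=0 q=0 clk=1 x=1 p=0
t0.Δ4 y=0 v=0 u=1 r=0 n0=1 z=1 q=1 clk=1 x=1 p=0
t0.Δ5 y=0 v=0 u=1 r=0 n0=1 z=0 q=1 clk=1 x=0 p=0
t0.Δ6 y=0 v=0 u=1 r=0 n0=1 z=0 q=0 clk=1 x=1 p=0
t0.Δ7 y=0 v=0 u=1 r=0 n0=1 z=0 q=1 clk=1 x=1 p=0
t1.Δ0 y=0 v=0 u=1 r=0 n0=1 z=0 q=1 clk=1 x=1 p=0
t1.Δ1 y=0 v=0 u=1 r=0 n0=1 z=0 q=1 clk=0 x=1 p=0

no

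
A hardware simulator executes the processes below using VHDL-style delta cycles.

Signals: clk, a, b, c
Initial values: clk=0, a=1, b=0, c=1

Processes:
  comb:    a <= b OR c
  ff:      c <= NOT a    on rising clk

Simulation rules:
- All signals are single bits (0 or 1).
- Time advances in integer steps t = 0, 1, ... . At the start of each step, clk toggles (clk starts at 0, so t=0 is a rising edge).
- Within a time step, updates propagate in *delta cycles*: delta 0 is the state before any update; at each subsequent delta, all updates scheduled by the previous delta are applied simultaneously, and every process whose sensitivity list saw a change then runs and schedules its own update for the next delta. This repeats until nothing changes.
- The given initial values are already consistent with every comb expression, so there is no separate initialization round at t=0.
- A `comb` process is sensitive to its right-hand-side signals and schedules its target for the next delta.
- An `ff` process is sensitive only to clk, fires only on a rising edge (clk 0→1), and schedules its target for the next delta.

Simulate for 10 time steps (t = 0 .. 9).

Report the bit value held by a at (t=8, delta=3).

[bits: a,clk,b,c]
t=0: Δ0=1001 Δ1=1101 Δ2=1100 Δ3=0100 | 3Δ
t=1: Δ0=0100 Δ1=0000 | 1Δ
t=2: Δ0=0000 Δ1=0100 Δ2=0101 Δ3=1101 | 3Δ
t=3: Δ0=1101 Δ1=1001 | 1Δ
t=4: Δ0=1001 Δ1=1101 Δ2=1100 Δ3=0100 | 3Δ
t=5: Δ0=0100 Δ1=0000 | 1Δ
t=6: Δ0=0000 Δ1=0100 Δ2=0101 Δ3=1101 | 3Δ
t=7: Δ0=1101 Δ1=1001 | 1Δ
t=8: Δ0=1001 Δ1=1101 Δ2=1100 Δ3=0100 | 3Δ
t=9: Δ0=0100 Δ1=0000 | 1Δ

0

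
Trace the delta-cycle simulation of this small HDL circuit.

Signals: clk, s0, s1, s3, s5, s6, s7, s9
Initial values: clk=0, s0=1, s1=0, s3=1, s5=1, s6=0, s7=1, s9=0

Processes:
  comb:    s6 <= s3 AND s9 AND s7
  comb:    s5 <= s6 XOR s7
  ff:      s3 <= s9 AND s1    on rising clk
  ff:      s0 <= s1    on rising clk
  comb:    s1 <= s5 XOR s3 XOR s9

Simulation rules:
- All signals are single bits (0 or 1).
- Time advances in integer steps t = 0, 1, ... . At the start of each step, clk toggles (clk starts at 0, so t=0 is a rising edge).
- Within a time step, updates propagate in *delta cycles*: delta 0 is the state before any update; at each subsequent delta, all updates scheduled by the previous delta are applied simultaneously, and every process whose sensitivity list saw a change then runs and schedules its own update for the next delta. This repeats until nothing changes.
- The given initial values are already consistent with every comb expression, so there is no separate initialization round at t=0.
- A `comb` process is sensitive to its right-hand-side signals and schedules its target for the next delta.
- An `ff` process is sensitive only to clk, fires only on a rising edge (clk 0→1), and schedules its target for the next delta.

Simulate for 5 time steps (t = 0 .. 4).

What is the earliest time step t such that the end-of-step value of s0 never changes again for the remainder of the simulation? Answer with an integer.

[bits: s5,s1,s9,s3,s0,s7,clk,s6]
t=0: Δ0=10011100 Δ1=10011110 Δ2=10000110 Δ3=11000110 | 3Δ
t=1: Δ0=11000110 Δ1=11000100 | 1Δ
t=2: Δ0=11000100 Δ1=11000110 Δ2=11001110 | 2Δ
t=3: Δ0=11001110 Δ1=11001100 | 1Δ
t=4: Δ0=11001100 Δ1=11001110 | 1Δ

2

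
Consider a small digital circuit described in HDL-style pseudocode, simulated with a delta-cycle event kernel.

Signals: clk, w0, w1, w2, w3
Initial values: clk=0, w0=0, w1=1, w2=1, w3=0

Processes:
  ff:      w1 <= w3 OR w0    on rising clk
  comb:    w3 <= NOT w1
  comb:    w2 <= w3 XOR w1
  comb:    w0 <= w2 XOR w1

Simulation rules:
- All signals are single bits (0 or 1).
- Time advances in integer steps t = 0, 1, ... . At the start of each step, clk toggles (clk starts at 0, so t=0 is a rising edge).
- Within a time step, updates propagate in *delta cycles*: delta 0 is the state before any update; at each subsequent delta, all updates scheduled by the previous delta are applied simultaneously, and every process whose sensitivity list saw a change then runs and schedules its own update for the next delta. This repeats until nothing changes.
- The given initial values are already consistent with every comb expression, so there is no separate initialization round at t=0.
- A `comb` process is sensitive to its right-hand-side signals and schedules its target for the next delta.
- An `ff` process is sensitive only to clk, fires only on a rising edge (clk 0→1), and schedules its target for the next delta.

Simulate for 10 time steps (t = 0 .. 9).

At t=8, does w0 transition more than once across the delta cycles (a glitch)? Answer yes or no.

t=0 Δ0: w0=0 clk=0 w2=1 w3=0 w1=1
  Δ1: clk:0→1
  Δ2: w1:1→0
  Δ3: w0:0→1, w2:1→0, w3:0→1
  Δ4: w0:1→0, w2:0→1
  Δ5: w0:0→1
  (5Δ to stable)
t=1 Δ0: w0=1 clk=1 w2=1 w3=1 w1=0
  Δ1: clk:1→0
  (1Δ to stable)
t=2 Δ0: w0=1 clk=0 w2=1 w3=1 w1=0
  Δ1: clk:0→1
  Δ2: w1:0→1
  Δ3: w0:1→0, w2:1→0, w3:1→0
  Δ4: w0:0→1, w2:0→1
  Δ5: w0:1→0
  (5Δ to stable)
t=3 Δ0: w0=0 clk=1 w2=1 w3=0 w1=1
  Δ1: clk:1→0
  (1Δ to stable)
t=4 Δ0: w0=0 clk=0 w2=1 w3=0 w1=1
  Δ1: clk:0→1
  Δ2: w1:1→0
  Δ3: w0:0→1, w2:1→0, w3:0→1
  Δ4: w0:1→0, w2:0→1
  Δ5: w0:0→1
  (5Δ to stable)
t=5 Δ0: w0=1 clk=1 w2=1 w3=1 w1=0
  Δ1: clk:1→0
  (1Δ to stable)
t=6 Δ0: w0=1 clk=0 w2=1 w3=1 w1=0
  Δ1: clk:0→1
  Δ2: w1:0→1
  Δ3: w0:1→0, w2:1→0, w3:1→0
  Δ4: w0:0→1, w2:0→1
  Δ5: w0:1→0
  (5Δ to stable)
t=7 Δ0: w0=0 clk=1 w2=1 w3=0 w1=1
  Δ1: clk:1→0
  (1Δ to stable)
t=8 Δ0: w0=0 clk=0 w2=1 w3=0 w1=1
  Δ1: clk:0→1
  Δ2: w1:1→0
  Δ3: w0:0→1, w2:1→0, w3:0→1
  Δ4: w0:1→0, w2:0→1
  Δ5: w0:0→1
  (5Δ to stable)
t=9 Δ0: w0=1 clk=1 w2=1 w3=1 w1=0
  Δ1: clk:1→0
  (1Δ to stable)

yes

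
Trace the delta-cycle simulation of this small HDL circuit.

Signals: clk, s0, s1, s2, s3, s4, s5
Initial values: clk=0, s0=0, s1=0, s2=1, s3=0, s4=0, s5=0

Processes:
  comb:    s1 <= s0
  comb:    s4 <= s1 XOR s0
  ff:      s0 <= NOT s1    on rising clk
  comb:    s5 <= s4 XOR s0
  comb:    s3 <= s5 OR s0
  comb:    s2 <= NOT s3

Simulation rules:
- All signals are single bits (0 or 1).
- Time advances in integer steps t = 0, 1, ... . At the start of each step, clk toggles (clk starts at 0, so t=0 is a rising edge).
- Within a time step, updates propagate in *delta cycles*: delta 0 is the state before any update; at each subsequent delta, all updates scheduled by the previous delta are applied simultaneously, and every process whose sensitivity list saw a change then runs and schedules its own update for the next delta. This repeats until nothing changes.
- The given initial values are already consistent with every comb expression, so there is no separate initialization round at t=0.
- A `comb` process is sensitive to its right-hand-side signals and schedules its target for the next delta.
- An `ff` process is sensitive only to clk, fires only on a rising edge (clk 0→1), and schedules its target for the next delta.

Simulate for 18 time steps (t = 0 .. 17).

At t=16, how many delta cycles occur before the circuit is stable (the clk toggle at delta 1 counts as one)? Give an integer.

5

t0.Δ0 s0=0 clk=0 s1=0 s4=0 s5=0 s3=0 s2=1
t0.Δ1 s0=0 clk=1 s1=0 s4=0 s5=0 s3=0 s2=1
t0.Δ2 s0=1 clk=1 s1=0 s4=0 s5=0 s3=0 s2=1
t0.Δ3 s0=1 clk=1 s1=1 s4=1 s5=1 s3=1 s2=1
t0.Δ4 s0=1 clk=1 s1=1 s4=0 s5=0 s3=1 s2=0
t0.Δ5 s0=1 clk=1 s1=1 s4=0 s5=1 s3=1 s2=0
t1.Δ0 s0=1 clk=1 s1=1 s4=0 s5=1 s3=1 s2=0
t1.Δ1 s0=1 clk=0 s1=1 s4=0 s5=1 s3=1 s2=0
t2.Δ0 s0=1 clk=0 s1=1 s4=0 s5=1 s3=1 s2=0
t2.Δ1 s0=1 clk=1 s1=1 s4=0 s5=1 s3=1 s2=0
t2.Δ2 s0=0 clk=1 s1=1 s4=0 s5=1 s3=1 s2=0
t2.Δ3 s0=0 clk=1 s1=0 s4=1 s5=0 s3=1 s2=0
t2.Δ4 s0=0 clk=1 s1=0 s4=0 s5=1 s3=0 s2=0
t2.Δ5 s0=0 clk=1 s1=0 s4=0 s5=0 s3=1 s2=1
t2.Δ6 s0=0 clk=1 s1=0 s4=0 s5=0 s3=0 s2=0
t2.Δ7 s0=0 clk=1 s1=0 s4=0 s5=0 s3=0 s2=1
t3.Δ0 s0=0 clk=1 s1=0 s4=0 s5=0 s3=0 s2=1
t3.Δ1 s0=0 clk=0 s1=0 s4=0 s5=0 s3=0 s2=1
t4.Δ0 s0=0 clk=0 s1=0 s4=0 s5=0 s3=0 s2=1
t4.Δ1 s0=0 clk=1 s1=0 s4=0 s5=0 s3=0 s2=1
t4.Δ2 s0=1 clk=1 s1=0 s4=0 s5=0 s3=0 s2=1
t4.Δ3 s0=1 clk=1 s1=1 s4=1 s5=1 s3=1 s2=1
t4.Δ4 s0=1 clk=1 s1=1 s4=0 s5=0 s3=1 s2=0
t4.Δ5 s0=1 clk=1 s1=1 s4=0 s5=1 s3=1 s2=0
t5.Δ0 s0=1 clk=1 s1=1 s4=0 s5=1 s3=1 s2=0
t5.Δ1 s0=1 clk=0 s1=1 s4=0 s5=1 s3=1 s2=0
t6.Δ0 s0=1 clk=0 s1=1 s4=0 s5=1 s3=1 s2=0
t6.Δ1 s0=1 clk=1 s1=1 s4=0 s5=1 s3=1 s2=0
t6.Δ2 s0=0 clk=1 s1=1 s4=0 s5=1 s3=1 s2=0
t6.Δ3 s0=0 clk=1 s1=0 s4=1 s5=0 s3=1 s2=0
t6.Δ4 s0=0 clk=1 s1=0 s4=0 s5=1 s3=0 s2=0
t6.Δ5 s0=0 clk=1 s1=0 s4=0 s5=0 s3=1 s2=1
t6.Δ6 s0=0 clk=1 s1=0 s4=0 s5=0 s3=0 s2=0
t6.Δ7 s0=0 clk=1 s1=0 s4=0 s5=0 s3=0 s2=1
t7.Δ0 s0=0 clk=1 s1=0 s4=0 s5=0 s3=0 s2=1
t7.Δ1 s0=0 clk=0 s1=0 s4=0 s5=0 s3=0 s2=1
t8.Δ0 s0=0 clk=0 s1=0 s4=0 s5=0 s3=0 s2=1
t8.Δ1 s0=0 clk=1 s1=0 s4=0 s5=0 s3=0 s2=1
t8.Δ2 s0=1 clk=1 s1=0 s4=0 s5=0 s3=0 s2=1
t8.Δ3 s0=1 clk=1 s1=1 s4=1 s5=1 s3=1 s2=1
t8.Δ4 s0=1 clk=1 s1=1 s4=0 s5=0 s3=1 s2=0
t8.Δ5 s0=1 clk=1 s1=1 s4=0 s5=1 s3=1 s2=0
t9.Δ0 s0=1 clk=1 s1=1 s4=0 s5=1 s3=1 s2=0
t9.Δ1 s0=1 clk=0 s1=1 s4=0 s5=1 s3=1 s2=0
t10.Δ0 s0=1 clk=0 s1=1 s4=0 s5=1 s3=1 s2=0
t10.Δ1 s0=1 clk=1 s1=1 s4=0 s5=1 s3=1 s2=0
t10.Δ2 s0=0 clk=1 s1=1 s4=0 s5=1 s3=1 s2=0
t10.Δ3 s0=0 clk=1 s1=0 s4=1 s5=0 s3=1 s2=0
t10.Δ4 s0=0 clk=1 s1=0 s4=0 s5=1 s3=0 s2=0
t10.Δ5 s0=0 clk=1 s1=0 s4=0 s5=0 s3=1 s2=1
t10.Δ6 s0=0 clk=1 s1=0 s4=0 s5=0 s3=0 s2=0
t10.Δ7 s0=0 clk=1 s1=0 s4=0 s5=0 s3=0 s2=1
t11.Δ0 s0=0 clk=1 s1=0 s4=0 s5=0 s3=0 s2=1
t11.Δ1 s0=0 clk=0 s1=0 s4=0 s5=0 s3=0 s2=1
t12.Δ0 s0=0 clk=0 s1=0 s4=0 s5=0 s3=0 s2=1
t12.Δ1 s0=0 clk=1 s1=0 s4=0 s5=0 s3=0 s2=1
t12.Δ2 s0=1 clk=1 s1=0 s4=0 s5=0 s3=0 s2=1
t12.Δ3 s0=1 clk=1 s1=1 s4=1 s5=1 s3=1 s2=1
t12.Δ4 s0=1 clk=1 s1=1 s4=0 s5=0 s3=1 s2=0
t12.Δ5 s0=1 clk=1 s1=1 s4=0 s5=1 s3=1 s2=0
t13.Δ0 s0=1 clk=1 s1=1 s4=0 s5=1 s3=1 s2=0
t13.Δ1 s0=1 clk=0 s1=1 s4=0 s5=1 s3=1 s2=0
t14.Δ0 s0=1 clk=0 s1=1 s4=0 s5=1 s3=1 s2=0
t14.Δ1 s0=1 clk=1 s1=1 s4=0 s5=1 s3=1 s2=0
t14.Δ2 s0=0 clk=1 s1=1 s4=0 s5=1 s3=1 s2=0
t14.Δ3 s0=0 clk=1 s1=0 s4=1 s5=0 s3=1 s2=0
t14.Δ4 s0=0 clk=1 s1=0 s4=0 s5=1 s3=0 s2=0
t14.Δ5 s0=0 clk=1 s1=0 s4=0 s5=0 s3=1 s2=1
t14.Δ6 s0=0 clk=1 s1=0 s4=0 s5=0 s3=0 s2=0
t14.Δ7 s0=0 clk=1 s1=0 s4=0 s5=0 s3=0 s2=1
t15.Δ0 s0=0 clk=1 s1=0 s4=0 s5=0 s3=0 s2=1
t15.Δ1 s0=0 clk=0 s1=0 s4=0 s5=0 s3=0 s2=1
t16.Δ0 s0=0 clk=0 s1=0 s4=0 s5=0 s3=0 s2=1
t16.Δ1 s0=0 clk=1 s1=0 s4=0 s5=0 s3=0 s2=1
t16.Δ2 s0=1 clk=1 s1=0 s4=0 s5=0 s3=0 s2=1
t16.Δ3 s0=1 clk=1 s1=1 s4=1 s5=1 s3=1 s2=1
t16.Δ4 s0=1 clk=1 s1=1 s4=0 s5=0 s3=1 s2=0
t16.Δ5 s0=1 clk=1 s1=1 s4=0 s5=1 s3=1 s2=0
t17.Δ0 s0=1 clk=1 s1=1 s4=0 s5=1 s3=1 s2=0
t17.Δ1 s0=1 clk=0 s1=1 s4=0 s5=1 s3=1 s2=0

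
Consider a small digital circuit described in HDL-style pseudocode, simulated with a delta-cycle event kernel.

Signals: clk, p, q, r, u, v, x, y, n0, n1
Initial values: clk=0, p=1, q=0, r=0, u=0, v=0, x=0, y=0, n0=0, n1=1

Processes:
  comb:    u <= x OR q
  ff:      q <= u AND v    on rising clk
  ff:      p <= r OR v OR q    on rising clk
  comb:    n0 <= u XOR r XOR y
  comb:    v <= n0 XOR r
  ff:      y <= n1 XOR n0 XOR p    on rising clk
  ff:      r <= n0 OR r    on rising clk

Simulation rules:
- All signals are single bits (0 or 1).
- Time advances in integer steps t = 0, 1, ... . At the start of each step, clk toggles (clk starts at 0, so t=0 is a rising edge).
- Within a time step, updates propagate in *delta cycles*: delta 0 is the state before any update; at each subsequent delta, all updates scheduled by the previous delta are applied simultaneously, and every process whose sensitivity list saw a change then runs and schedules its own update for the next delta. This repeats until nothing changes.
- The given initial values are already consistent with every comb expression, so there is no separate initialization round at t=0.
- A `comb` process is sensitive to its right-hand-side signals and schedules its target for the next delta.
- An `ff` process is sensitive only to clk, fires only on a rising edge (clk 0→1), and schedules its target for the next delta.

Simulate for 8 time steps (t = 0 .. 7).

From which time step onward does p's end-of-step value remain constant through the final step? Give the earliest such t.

4

t0.Δ0 u=0 r=0 q=0 y=0 n1=1 n0=0 clk=0 v=0 x=0 p=1
t0.Δ1 u=0 r=0 q=0 y=0 n1=1 n0=0 clk=1 v=0 x=0 p=1
t0.Δ2 u=0 r=0 q=0 y=0 n1=1 n0=0 clk=1 v=0 x=0 p=0
t1.Δ0 u=0 r=0 q=0 y=0 n1=1 n0=0 clk=1 v=0 x=0 p=0
t1.Δ1 u=0 r=0 q=0 y=0 n1=1 n0=0 clk=0 v=0 x=0 p=0
t2.Δ0 u=0 r=0 q=0 y=0 n1=1 n0=0 clk=0 v=0 x=0 p=0
t2.Δ1 u=0 r=0 q=0 y=0 n1=1 n0=0 clk=1 v=0 x=0 p=0
t2.Δ2 u=0 r=0 q=0 y=1 n1=1 n0=0 clk=1 v=0 x=0 p=0
t2.Δ3 u=0 r=0 q=0 y=1 n1=1 n0=1 clk=1 v=0 x=0 p=0
t2.Δ4 u=0 r=0 q=0 y=1 n1=1 n0=1 clk=1 v=1 x=0 p=0
t3.Δ0 u=0 r=0 q=0 y=1 n1=1 n0=1 clk=1 v=1 x=0 p=0
t3.Δ1 u=0 r=0 q=0 y=1 n1=1 n0=1 clk=0 v=1 x=0 p=0
t4.Δ0 u=0 r=0 q=0 y=1 n1=1 n0=1 clk=0 v=1 x=0 p=0
t4.Δ1 u=0 r=0 q=0 y=1 n1=1 n0=1 clk=1 v=1 x=0 p=0
t4.Δ2 u=0 r=1 q=0 y=0 n1=1 n0=1 clk=1 v=1 x=0 p=1
t4.Δ3 u=0 r=1 q=0 y=0 n1=1 n0=1 clk=1 v=0 x=0 p=1
t5.Δ0 u=0 r=1 q=0 y=0 n1=1 n0=1 clk=1 v=0 x=0 p=1
t5.Δ1 u=0 r=1 q=0 y=0 n1=1 n0=1 clk=0 v=0 x=0 p=1
t6.Δ0 u=0 r=1 q=0 y=0 n1=1 n0=1 clk=0 v=0 x=0 p=1
t6.Δ1 u=0 r=1 q=0 y=0 n1=1 n0=1 clk=1 v=0 x=0 p=1
t6.Δ2 u=0 r=1 q=0 y=1 n1=1 n0=1 clk=1 v=0 x=0 p=1
t6.Δ3 u=0 r=1 q=0 y=1 n1=1 n0=0 clk=1 v=0 x=0 p=1
t6.Δ4 u=0 r=1 q=0 y=1 n1=1 n0=0 clk=1 v=1 x=0 p=1
t7.Δ0 u=0 r=1 q=0 y=1 n1=1 n0=0 clk=1 v=1 x=0 p=1
t7.Δ1 u=0 r=1 q=0 y=1 n1=1 n0=0 clk=0 v=1 x=0 p=1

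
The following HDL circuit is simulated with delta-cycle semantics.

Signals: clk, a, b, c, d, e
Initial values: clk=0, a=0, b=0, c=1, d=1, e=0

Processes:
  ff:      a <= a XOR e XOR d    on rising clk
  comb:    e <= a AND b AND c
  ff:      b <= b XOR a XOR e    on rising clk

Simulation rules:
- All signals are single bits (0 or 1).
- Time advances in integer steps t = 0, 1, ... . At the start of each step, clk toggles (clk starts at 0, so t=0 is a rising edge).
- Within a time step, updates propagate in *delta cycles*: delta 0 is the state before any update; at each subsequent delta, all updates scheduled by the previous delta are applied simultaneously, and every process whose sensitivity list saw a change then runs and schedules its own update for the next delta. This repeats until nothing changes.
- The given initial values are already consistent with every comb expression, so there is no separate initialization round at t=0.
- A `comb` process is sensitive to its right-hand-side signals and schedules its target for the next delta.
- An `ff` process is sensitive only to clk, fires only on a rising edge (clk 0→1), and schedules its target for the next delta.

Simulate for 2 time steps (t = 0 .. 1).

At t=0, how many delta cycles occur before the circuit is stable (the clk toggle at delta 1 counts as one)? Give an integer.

[bits: c,b,clk,a,e,d]
t=0: Δ0=100001 Δ1=101001 Δ2=101101 | 2Δ
t=1: Δ0=101101 Δ1=100101 | 1Δ

2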